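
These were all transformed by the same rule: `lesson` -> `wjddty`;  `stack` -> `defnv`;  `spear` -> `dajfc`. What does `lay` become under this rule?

wfj

The shift depends on letter class: consonant l→w is +11, but vowel e→j is +5. The rule splits by letter class: vowels +5, consonants +11.
For lay: l(cons)+11=w, a(vowel)+5=f, y(cons)+11=j.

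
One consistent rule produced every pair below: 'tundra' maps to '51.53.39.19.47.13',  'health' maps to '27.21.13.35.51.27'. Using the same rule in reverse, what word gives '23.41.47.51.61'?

forty

Each letter becomes 2×(its alphabet position, a=1..z=26) + 11.
Undoing it on 23.41.47.51.61: 23→(23−11)÷2=6=f, 41→(41−11)÷2=15=o, 47→(47−11)÷2=18=r, 51→(51−11)÷2=20=t, 61→(61−11)÷2=25=y.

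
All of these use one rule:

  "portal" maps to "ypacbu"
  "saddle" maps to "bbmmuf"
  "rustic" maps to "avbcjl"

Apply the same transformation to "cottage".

Vowels shift forward by 1 and consonants shift forward by 9.
Applying it to cottage: c(cons)+9=l, o(vowel)+1=p, t(cons)+9=c, t(cons)+9=c, a(vowel)+1=b, g(cons)+9=p, e(vowel)+1=f.

lpccbpf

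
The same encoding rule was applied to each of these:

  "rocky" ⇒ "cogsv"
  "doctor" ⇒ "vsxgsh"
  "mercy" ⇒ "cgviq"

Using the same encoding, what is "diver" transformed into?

Read the word backwards and shift each letter +4.
For diver: reverse → revid; then shift: r+4=v, e+4=i, v+4=z, i+4=m, d+4=h.

vizmh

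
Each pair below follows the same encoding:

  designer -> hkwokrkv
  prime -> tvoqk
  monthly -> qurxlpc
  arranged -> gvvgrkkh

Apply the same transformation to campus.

Vowels shift forward by 6 and consonants shift forward by 4.
Applying it to campus: c(cons)+4=g, a(vowel)+6=g, m(cons)+4=q, p(cons)+4=t, u(vowel)+6=a, s(cons)+4=w.

ggqtaw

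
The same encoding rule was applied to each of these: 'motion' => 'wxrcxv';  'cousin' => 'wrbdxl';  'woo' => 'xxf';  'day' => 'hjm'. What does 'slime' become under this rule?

nvrub

The output letters match the input read backwards, each shifted +9: motion reversed is noitom. The word is reversed, then every letter is shifted forward by 9.
On slime: reverse → emils; then shift: e+9=n, m+9=v, i+9=r, l+9=u, s+9=b.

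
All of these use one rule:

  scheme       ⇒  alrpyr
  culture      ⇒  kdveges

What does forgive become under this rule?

In scheme: s→a is +8, c→l is +9, h→r is +10, e→p is +11 — the shift increases by 1 each position. The shift increases by 1 at each position, starting from +8: 8, 9, 10, ….
On forgive: f+8=n, o+9=x, r+10=b, g+11=r, i+12=u, v+13=i, e+14=s.

nxbruis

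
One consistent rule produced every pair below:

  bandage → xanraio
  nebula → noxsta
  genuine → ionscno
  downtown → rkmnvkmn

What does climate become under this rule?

utcqavo

b(1)→x(23) and a(0)→a(0) fit y≡23x+0 (mod 26); the inverse of 23 mod 26 is 17. Treating letters as 0–25, the rule is x ↦ 23x + 0 (mod 26).
Applying it to climate: c(2)→23·2+0≡20=u; l(11)→23·11+0≡19=t; i(8)→23·8+0≡2=c; m(12)→23·12+0≡16=q; a(0)→23·0+0≡0=a; t(19)→23·19+0≡21=v; e(4)→23·4+0≡14=o (all mod 26).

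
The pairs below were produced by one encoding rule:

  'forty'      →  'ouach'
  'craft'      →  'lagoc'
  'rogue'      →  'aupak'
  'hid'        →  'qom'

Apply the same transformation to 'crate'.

The shift depends on letter class: consonant f→o is +9, but vowel o→u is +6. Vowels shift forward by 6 and consonants shift forward by 9.
Applying it to crate: c(cons)+9=l, r(cons)+9=a, a(vowel)+6=g, t(cons)+9=c, e(vowel)+6=k.

lagck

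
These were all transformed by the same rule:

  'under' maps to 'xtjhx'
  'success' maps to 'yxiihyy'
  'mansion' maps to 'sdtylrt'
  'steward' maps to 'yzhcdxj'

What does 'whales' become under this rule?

cndrhy

The rule splits by letter class: vowels +3, consonants +6.
Applying it to whales: w(cons)+6=c, h(cons)+6=n, a(vowel)+3=d, l(cons)+6=r, e(vowel)+3=h, s(cons)+6=y.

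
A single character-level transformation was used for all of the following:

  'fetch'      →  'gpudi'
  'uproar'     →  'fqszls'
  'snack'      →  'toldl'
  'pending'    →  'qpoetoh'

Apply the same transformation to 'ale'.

The shift depends on letter class: consonant f→g is +1, but vowel e→p is +11. The rule splits by letter class: vowels +11, consonants +1.
On ale: a(vowel)+11=l, l(cons)+1=m, e(vowel)+11=p.

lmp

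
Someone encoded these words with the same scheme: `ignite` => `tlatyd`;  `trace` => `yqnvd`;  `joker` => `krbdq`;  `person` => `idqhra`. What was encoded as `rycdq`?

Each letter's alphabet position (a=0..z=25) is mapped through 17·x+13 mod 26 — an affine cipher.
Undoing it on rycdq: r(17)→23·(17−13)≡14=o; y(24)→23·(24−13)≡19=t; c(2)→23·(2−13)≡7=h; d(3)→23·(3−13)≡4=e; q(16)→23·(16−13)≡17=r (all mod 26).

other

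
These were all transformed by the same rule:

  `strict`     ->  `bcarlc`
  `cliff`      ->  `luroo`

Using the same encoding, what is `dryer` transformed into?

Compare letters: s→b is +9, t→c is +9, r→a is +9 — a constant shift. It's a constant shift of +9 (ROT9).
Applying it to dryer: d+9=m, r+9=a, y+9=h, e+9=n, r+9=a.

mahna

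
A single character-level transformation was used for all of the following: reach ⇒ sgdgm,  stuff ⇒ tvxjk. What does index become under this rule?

jpgic

In reach: r→s is +1, e→g is +2, a→d is +3, c→g is +4 — the shift increases by 1 each position. The shift increases by 1 at each position, starting from +1: 1, 2, 3, ….
For index: i+1=j, n+2=p, d+3=g, e+4=i, x+5=c.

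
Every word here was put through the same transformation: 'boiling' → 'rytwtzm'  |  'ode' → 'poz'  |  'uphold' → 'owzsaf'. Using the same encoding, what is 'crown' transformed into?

The output letters match the input read backwards, each shifted +11: boiling reversed is gniliob. The word is reversed, then every letter is shifted forward by 11.
On crown: reverse → nworc; then shift: n+11=y, w+11=h, o+11=z, r+11=c, c+11=n.

yhzcn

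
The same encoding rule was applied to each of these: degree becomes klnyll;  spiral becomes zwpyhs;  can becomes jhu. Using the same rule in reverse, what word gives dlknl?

wedge

Each letter is shifted forward by 7 in the alphabet (a Caesar shift of +7).
Reversing it on dlknl: d−7=w, l−7=e, k−7=d, n−7=g, l−7=e.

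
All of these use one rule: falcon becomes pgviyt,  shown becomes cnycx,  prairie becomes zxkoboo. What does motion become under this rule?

wudoyt

The shifts repeat in a cycle of length 2: positions 0,1,… shift by +10, +6, then the pattern repeats.
For motion: m+10=w, o+6=u, t+10=d, i+6=o, o+10=y, n+6=t.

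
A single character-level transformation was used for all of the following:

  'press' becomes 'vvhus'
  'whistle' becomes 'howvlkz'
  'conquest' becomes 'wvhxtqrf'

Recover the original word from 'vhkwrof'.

The word is reversed, then every letter is shifted forward by 3.
Reversing it on vhkwrof: shift back: v−3=s, h−3=e, k−3=h, w−3=t, r−3=o, o−3=l, f−3=c → sehtolc; then reverse → clothes.

clothes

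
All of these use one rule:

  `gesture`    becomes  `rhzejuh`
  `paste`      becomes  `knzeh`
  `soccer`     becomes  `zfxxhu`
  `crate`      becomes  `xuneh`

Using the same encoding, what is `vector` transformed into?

g(6)→r(17) and e(4)→h(7) fit y≡5x+13 (mod 26); the inverse of 5 mod 26 is 21. Each letter's alphabet position (a=0..z=25) is mapped through 5·x+13 mod 26 — an affine cipher.
On vector: v(21)→5·21+13≡14=o; e(4)→5·4+13≡7=h; c(2)→5·2+13≡23=x; t(19)→5·19+13≡4=e; o(14)→5·14+13≡5=f; r(17)→5·17+13≡20=u (all mod 26).

ohxefu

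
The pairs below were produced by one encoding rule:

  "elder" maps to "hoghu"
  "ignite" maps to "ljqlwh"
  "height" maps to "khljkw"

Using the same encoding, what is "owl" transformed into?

rzo

Every letter moves 3 places later in the alphabet, wrapping around z→a.
Applying it to owl: o+3=r, w+3=z, l+3=o.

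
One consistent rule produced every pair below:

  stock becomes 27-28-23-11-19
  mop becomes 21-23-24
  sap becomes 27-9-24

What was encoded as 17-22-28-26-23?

intro

Each letter is replaced by its alphabet position (a=1..z=26) + 8.
Reversing it on 17-22-28-26-23: 17→(17−8)÷1=9=i, 22→(22−8)÷1=14=n, 28→(28−8)÷1=20=t, 26→(26−8)÷1=18=r, 23→(23−8)÷1=15=o.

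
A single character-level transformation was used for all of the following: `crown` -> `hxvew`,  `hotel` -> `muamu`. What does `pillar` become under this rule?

uostjb

In crown: c→h is +5, r→x is +6, o→v is +7, w→e is +8 — the shift increases by 1 each position. Letter i (0-indexed) is shifted by i+5, so successive shifts are 5, 6, 7, ….
On pillar: p+5=u, i+6=o, l+7=s, l+8=t, a+9=j, r+10=b.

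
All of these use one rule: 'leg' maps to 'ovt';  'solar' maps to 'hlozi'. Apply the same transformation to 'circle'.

xrixov

Each pair mirrors across the alphabet (l↔o, e↔v, g↔t): positions sum to 25. Letters are reflected about the middle of the alphabet (position → 25−position): Atbash.
On circle: c↔x, i↔r, r↔i, c↔x, l↔o, e↔v.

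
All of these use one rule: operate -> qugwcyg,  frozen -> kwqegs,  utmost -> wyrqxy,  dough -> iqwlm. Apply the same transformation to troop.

The shift depends on letter class: consonant p→u is +5, but vowel o→q is +2. Vowels shift forward by 2 and consonants shift forward by 5.
Applying it to troop: t(cons)+5=y, r(cons)+5=w, o(vowel)+2=q, o(vowel)+2=q, p(cons)+5=u.

ywqqu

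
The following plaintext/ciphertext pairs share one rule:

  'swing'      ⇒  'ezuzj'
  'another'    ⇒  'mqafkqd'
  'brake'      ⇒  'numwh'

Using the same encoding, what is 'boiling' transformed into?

nruxlzs

Shifts by position in swing: pos 0: s→e (+12), pos 1: w→z (+3), pos 2: i→u (+12), pos 3: n→z (+12), pos 4: g→j (+3) — repeating every 3. It's a Vigenère-style cipher with numeric key [12,3,12]: position i shifts by key[i mod 3].
Applying it to boiling: b+12=n, o+3=r, i+12=u, l+12=x, i+3=l, n+12=z, g+12=s.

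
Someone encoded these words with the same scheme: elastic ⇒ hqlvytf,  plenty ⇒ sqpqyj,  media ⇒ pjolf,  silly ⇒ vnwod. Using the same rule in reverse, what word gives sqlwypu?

Shifts by position in elastic: pos 0: e→h (+3), pos 1: l→q (+5), pos 2: a→l (+11), pos 3: s→v (+3), pos 4: t→y (+5), pos 5: i→t (+11) — repeating every 3. It's a Vigenère-style cipher with numeric key [3,5,11]: position i shifts by key[i mod 3].
Reversing it on sqlwypu: s−3=p, q−5=l, l−11=a, w−3=t, y−5=t, p−11=e, u−3=r.

platter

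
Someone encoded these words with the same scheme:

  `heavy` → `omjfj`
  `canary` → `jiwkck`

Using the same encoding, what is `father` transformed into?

micrpd

In heavy: h→o is +7, e→m is +8, a→j is +9, v→f is +10 — the shift increases by 1 each position. The shift increases by 1 at each position, starting from +7: 7, 8, 9, ….
Applying it to father: f+7=m, a+8=i, t+9=c, h+10=r, e+11=p, r+12=d.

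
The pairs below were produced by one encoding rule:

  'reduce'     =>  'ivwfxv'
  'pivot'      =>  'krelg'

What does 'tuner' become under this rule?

Each pair mirrors across the alphabet (r↔i, e↔v, d↔w): positions sum to 25. This is the alphabet-reversal cipher (Atbash): a becomes z, b becomes y, etc.
On tuner: t↔g, u↔f, n↔m, e↔v, r↔i.

gfmvi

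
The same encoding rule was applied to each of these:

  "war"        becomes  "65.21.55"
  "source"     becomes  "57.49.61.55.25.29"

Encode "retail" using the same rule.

55.29.59.21.37.43

w(#23)→65 and a(#1)→21: differences scale by 2, so n = 2·pos + 19. The formula is n = 2×(alphabet index, a=1) + 19.
Applying it to retail: r=18→55, e=5→29, t=20→59, a=1→21, i=9→37, l=12→43.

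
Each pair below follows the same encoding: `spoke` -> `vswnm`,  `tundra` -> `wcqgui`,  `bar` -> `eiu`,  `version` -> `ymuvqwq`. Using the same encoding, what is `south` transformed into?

vwcwk

The shift depends on letter class: consonant s→v is +3, but vowel o→w is +8. The rule splits by letter class: vowels +8, consonants +3.
On south: s(cons)+3=v, o(vowel)+8=w, u(vowel)+8=c, t(cons)+3=w, h(cons)+3=k.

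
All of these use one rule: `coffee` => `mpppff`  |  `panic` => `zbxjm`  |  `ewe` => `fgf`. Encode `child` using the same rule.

mrjvn

The shift depends on letter class: consonant c→m is +10, but vowel o→p is +1. Vowels shift forward by 1 and consonants shift forward by 10.
On child: c(cons)+10=m, h(cons)+10=r, i(vowel)+1=j, l(cons)+10=v, d(cons)+10=n.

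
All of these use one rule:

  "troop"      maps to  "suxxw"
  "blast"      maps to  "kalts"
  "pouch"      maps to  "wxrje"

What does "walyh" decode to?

Treating letters as 0–25, the rule is x ↦ 25x + 11 (mod 26).
Decoding walyh: w(22)→25·(22−11)≡15=p; a(0)→25·(0−11)≡11=l; l(11)→25·(11−11)≡0=a; y(24)→25·(24−11)≡13=n; h(7)→25·(7−11)≡4=e (all mod 26).

plane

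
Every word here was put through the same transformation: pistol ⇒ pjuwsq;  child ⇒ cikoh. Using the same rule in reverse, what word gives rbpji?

In pistol: p→p is +0, i→j is +1, s→u is +2, t→w is +3 — the shift increases by 1 each position. Letter i (0-indexed) is shifted by i+0, so successive shifts are 0, 1, 2, ….
Reversing it on rbpji: r−0=r, b−1=a, p−2=n, j−3=g, i−4=e.

range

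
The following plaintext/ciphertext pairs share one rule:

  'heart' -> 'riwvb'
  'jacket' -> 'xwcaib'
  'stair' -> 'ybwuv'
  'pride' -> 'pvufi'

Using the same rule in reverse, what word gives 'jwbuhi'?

native

h(7)→r(17) and e(4)→i(8) fit y≡3x+22 (mod 26); the inverse of 3 mod 26 is 9. This is an affine cipher: with a=0,…,z=25, each position x becomes (3x+22) mod 26.
Decoding jwbuhi: j(9)→9·(9−22)≡13=n; w(22)→9·(22−22)≡0=a; b(1)→9·(1−22)≡19=t; u(20)→9·(20−22)≡8=i; h(7)→9·(7−22)≡21=v; i(8)→9·(8−22)≡4=e (all mod 26).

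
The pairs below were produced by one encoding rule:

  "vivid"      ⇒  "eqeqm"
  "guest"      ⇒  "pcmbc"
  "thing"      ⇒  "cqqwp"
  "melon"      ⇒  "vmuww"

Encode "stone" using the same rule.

bcwwm

The shift depends on letter class: consonant v→e is +9, but vowel i→q is +8. Two shifts are in play — +8 for a/e/i/o/u, +9 for every other letter.
Applying it to stone: s(cons)+9=b, t(cons)+9=c, o(vowel)+8=w, n(cons)+9=w, e(vowel)+8=m.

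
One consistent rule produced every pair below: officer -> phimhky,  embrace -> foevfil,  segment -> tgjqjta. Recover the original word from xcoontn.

Each letter shifts forward by (position + 1), i.e. 1, 2, 3, … — the shift grows by one for each successive letter.
Reversing it on xcoontn: x−1=w, c−2=a, o−3=l, o−4=k, n−5=i, t−6=n, n−7=g.

walking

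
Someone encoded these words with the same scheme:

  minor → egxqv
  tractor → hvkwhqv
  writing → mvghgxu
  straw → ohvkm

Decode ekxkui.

m(12)→e(4) and i(8)→g(6) fit y≡19x+10 (mod 26); the inverse of 19 mod 26 is 11. Treating letters as 0–25, the rule is x ↦ 19x + 10 (mod 26).
Undoing it on ekxkui: e(4)→11·(4−10)≡12=m; k(10)→11·(10−10)≡0=a; x(23)→11·(23−10)≡13=n; k(10)→11·(10−10)≡0=a; u(20)→11·(20−10)≡6=g; i(8)→11·(8−10)≡4=e (all mod 26).

manage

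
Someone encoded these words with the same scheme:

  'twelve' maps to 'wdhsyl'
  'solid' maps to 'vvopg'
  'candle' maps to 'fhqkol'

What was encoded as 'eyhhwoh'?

It's a Vigenère-style cipher with numeric key [3,7]: position i shifts by key[i mod 2].
Undoing it on eyhhwoh: e−3=b, y−7=r, h−3=e, h−7=a, w−3=t, o−7=h, h−3=e.

breathe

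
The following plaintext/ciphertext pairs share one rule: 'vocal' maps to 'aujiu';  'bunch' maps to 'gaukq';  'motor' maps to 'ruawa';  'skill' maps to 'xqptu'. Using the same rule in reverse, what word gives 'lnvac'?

ghost

In vocal: v→a is +5, o→u is +6, c→j is +7, a→i is +8 — the shift increases by 1 each position. Letter i (0-indexed) is shifted by i+5, so successive shifts are 5, 6, 7, ….
Undoing it on lnvac: l−5=g, n−6=h, v−7=o, a−8=s, c−9=t.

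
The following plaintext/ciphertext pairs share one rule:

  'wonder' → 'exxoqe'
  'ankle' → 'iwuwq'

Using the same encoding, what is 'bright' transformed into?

jasrtg

In wonder: w→e is +8, o→x is +9, n→x is +10, d→o is +11 — the shift increases by 1 each position. Each letter shifts forward by (position + 8), i.e. 8, 9, 10, … — the shift grows by one for each successive letter.
On bright: b+8=j, r+9=a, i+10=s, g+11=r, h+12=t, t+13=g.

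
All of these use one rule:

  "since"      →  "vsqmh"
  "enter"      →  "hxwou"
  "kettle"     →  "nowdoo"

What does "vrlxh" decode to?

shine

A repeating key of period 2 is used — shifts +3, +10 over and over.
Undoing it on vrlxh: v−3=s, r−10=h, l−3=i, x−10=n, h−3=e.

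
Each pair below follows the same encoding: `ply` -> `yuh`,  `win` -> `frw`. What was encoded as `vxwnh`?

money

Compare letters: p→y is +9, l→u is +9, y→h is +9 — a constant shift. Each letter is shifted forward by 9 in the alphabet (a Caesar shift of +9).
Undoing it on vxwnh: v−9=m, x−9=o, w−9=n, n−9=e, h−9=y.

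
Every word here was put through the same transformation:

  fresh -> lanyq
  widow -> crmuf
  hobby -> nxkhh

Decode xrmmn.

ridge

It's a Vigenère-style cipher with numeric key [6,9,9]: position i shifts by key[i mod 3].
Undoing it on xrmmn: x−6=r, r−9=i, m−9=d, m−6=g, n−9=e.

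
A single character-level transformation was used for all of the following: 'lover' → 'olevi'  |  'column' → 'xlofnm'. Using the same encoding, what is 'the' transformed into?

Each pair mirrors across the alphabet (l↔o, o↔l, v↔e): positions sum to 25. Each letter is replaced by its mirror in the alphabet: a↔z, b↔y, c↔x, and so on (the Atbash cipher).
Applying it to the: t↔g, h↔s, e↔v.

gsv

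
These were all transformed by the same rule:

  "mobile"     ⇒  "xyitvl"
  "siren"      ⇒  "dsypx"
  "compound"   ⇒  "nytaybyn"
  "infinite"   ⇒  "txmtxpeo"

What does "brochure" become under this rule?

A repeating key of period 3 is used — shifts +11, +10, +7 over and over.
On brochure: b+11=m, r+10=b, o+7=v, c+11=n, h+10=r, u+7=b, r+11=c, e+10=o.

mbvnrbco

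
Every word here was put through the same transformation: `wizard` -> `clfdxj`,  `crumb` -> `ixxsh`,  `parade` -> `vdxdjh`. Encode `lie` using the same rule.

The rule splits by letter class: vowels +3, consonants +6.
On lie: l(cons)+6=r, i(vowel)+3=l, e(vowel)+3=h.

rlh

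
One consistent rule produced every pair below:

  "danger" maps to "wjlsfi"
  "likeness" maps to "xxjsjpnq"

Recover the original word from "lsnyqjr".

melting

The word is reversed, then every letter is shifted forward by 5.
Undoing it on lsnyqjr: shift back: l−5=g, s−5=n, n−5=i, y−5=t, q−5=l, j−5=e, r−5=m → gnitlem; then reverse → melting.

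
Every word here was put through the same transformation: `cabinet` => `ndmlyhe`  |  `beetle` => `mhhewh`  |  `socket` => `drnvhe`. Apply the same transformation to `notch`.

Vowels shift forward by 3 and consonants shift forward by 11.
Applying it to notch: n(cons)+11=y, o(vowel)+3=r, t(cons)+11=e, c(cons)+11=n, h(cons)+11=s.

yrens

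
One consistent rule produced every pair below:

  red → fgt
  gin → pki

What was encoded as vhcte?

craft

The output letters match the input read backwards, each shifted +2: red reversed is der. Read the word backwards and shift each letter +2.
Undoing it on vhcte: shift back: v−2=t, h−2=f, c−2=a, t−2=r, e−2=c → tfarc; then reverse → craft.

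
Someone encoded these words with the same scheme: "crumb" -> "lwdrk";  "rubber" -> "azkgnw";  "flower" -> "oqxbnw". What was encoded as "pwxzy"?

group

Shifts by position in crumb: pos 0: c→l (+9), pos 1: r→w (+5), pos 2: u→d (+9), pos 3: m→r (+5) — repeating every 2. It's a Vigenère-style cipher with numeric key [9,5]: position i shifts by key[i mod 2].
Reversing it on pwxzy: p−9=g, w−5=r, x−9=o, z−5=u, y−9=p.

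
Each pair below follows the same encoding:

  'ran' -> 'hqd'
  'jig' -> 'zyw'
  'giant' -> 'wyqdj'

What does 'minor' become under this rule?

cydeh

Compare letters: r→h is +16, a→q is +16, n→d is +16 — a constant shift. This is a Caesar cipher with shift 16.
For minor: m+16=c, i+16=y, n+16=d, o+16=e, r+16=h.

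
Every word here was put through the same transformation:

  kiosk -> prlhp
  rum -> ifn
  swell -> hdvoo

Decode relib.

Letters are reflected about the middle of the alphabet (position → 25−position): Atbash.
Undoing it on relib: r↔i, e↔v, l↔o, i↔r, b↔y.

ivory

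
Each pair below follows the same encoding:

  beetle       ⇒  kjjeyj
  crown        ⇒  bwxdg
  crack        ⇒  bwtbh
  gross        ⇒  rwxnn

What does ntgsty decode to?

Treating letters as 0–25, the rule is x ↦ 17x + 19 (mod 26).
Decoding ntgsty: n(13)→23·(13−19)≡18=s; t(19)→23·(19−19)≡0=a; g(6)→23·(6−19)≡13=n; s(18)→23·(18−19)≡3=d; t(19)→23·(19−19)≡0=a; y(24)→23·(24−19)≡11=l (all mod 26).

sandal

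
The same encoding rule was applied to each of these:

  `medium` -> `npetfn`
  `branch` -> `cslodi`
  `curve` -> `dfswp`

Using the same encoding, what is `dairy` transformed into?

Vowels shift forward by 11 and consonants shift forward by 1.
On dairy: d(cons)+1=e, a(vowel)+11=l, i(vowel)+11=t, r(cons)+1=s, y(cons)+1=z.

eltsz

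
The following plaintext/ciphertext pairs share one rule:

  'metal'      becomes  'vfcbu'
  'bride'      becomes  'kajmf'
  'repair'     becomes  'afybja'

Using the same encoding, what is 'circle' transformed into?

The shift depends on letter class: consonant m→v is +9, but vowel e→f is +1. Two shifts are in play — +1 for a/e/i/o/u, +9 for every other letter.
On circle: c(cons)+9=l, i(vowel)+1=j, r(cons)+9=a, c(cons)+9=l, l(cons)+9=u, e(vowel)+1=f.

ljaluf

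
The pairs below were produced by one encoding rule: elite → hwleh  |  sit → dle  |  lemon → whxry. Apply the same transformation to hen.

The shift depends on letter class: consonant l→w is +11, but vowel e→h is +3. Two shifts are in play — +3 for a/e/i/o/u, +11 for every other letter.
On hen: h(cons)+11=s, e(vowel)+3=h, n(cons)+11=y.

shy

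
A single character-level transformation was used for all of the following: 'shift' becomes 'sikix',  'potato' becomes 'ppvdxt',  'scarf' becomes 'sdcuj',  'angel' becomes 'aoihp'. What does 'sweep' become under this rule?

In shift: s→s is +0, h→i is +1, i→k is +2, f→i is +3 — the shift increases by 1 each position. Each letter shifts forward by its position index (0, 1, 2, …) — the shift grows by one for each successive letter.
Applying it to sweep: s+0=s, w+1=x, e+2=g, e+3=h, p+4=t.

sxght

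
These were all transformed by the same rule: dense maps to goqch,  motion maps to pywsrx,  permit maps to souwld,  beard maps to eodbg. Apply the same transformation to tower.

wyzou

It's a Vigenère-style cipher with numeric key [3,10]: position i shifts by key[i mod 2].
For tower: t+3=w, o+10=y, w+3=z, e+10=o, r+3=u.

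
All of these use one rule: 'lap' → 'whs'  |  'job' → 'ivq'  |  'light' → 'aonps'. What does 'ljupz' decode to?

The output letters match the input read backwards, each shifted +7: lap reversed is pal. Read the word backwards and shift each letter +7.
Reversing it on ljupz: shift back: l−7=e, j−7=c, u−7=n, p−7=i, z−7=s → ecnis; then reverse → since.

since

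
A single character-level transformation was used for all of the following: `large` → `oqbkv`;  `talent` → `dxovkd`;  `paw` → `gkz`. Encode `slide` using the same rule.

onsvc

The output letters match the input read backwards, each shifted +10: large reversed is egral. The word is reversed, then every letter is shifted forward by 10.
For slide: reverse → edils; then shift: e+10=o, d+10=n, i+10=s, l+10=v, s+10=c.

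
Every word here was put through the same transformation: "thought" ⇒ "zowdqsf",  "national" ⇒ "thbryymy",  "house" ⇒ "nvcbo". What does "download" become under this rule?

In thought: t→z is +6, h→o is +7, o→w is +8, u→d is +9 — the shift increases by 1 each position. The shift increases by 1 at each position, starting from +6: 6, 7, 8, ….
Applying it to download: d+6=j, o+7=v, w+8=e, n+9=w, l+10=v, o+11=z, a+12=m, d+13=q.

jvewvzmq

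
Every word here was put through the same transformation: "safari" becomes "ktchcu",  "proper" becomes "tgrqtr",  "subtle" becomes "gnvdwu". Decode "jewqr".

Two steps: reverse the string, then apply a Caesar shift of +2.
Reversing it on jewqr: shift back: j−2=h, e−2=c, w−2=u, q−2=o, r−2=p → hcuop; then reverse → pouch.

pouch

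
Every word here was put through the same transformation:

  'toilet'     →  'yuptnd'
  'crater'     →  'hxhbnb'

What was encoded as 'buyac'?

worst

Letter i (0-indexed) is shifted by i+5, so successive shifts are 5, 6, 7, ….
Undoing it on buyac: b−5=w, u−6=o, y−7=r, a−8=s, c−9=t.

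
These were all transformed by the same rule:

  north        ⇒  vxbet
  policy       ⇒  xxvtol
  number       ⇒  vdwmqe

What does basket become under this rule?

In north: n→v is +8, o→x is +9, r→b is +10, t→e is +11 — the shift increases by 1 each position. Letter i (0-indexed) is shifted by i+8, so successive shifts are 8, 9, 10, ….
Applying it to basket: b+8=j, a+9=j, s+10=c, k+11=v, e+12=q, t+13=g.

jjcvqg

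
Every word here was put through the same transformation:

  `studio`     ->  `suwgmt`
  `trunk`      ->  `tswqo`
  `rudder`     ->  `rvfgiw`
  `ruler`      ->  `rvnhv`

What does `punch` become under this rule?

The shift increases by 1 at each position, starting from +0: 0, 1, 2, ….
For punch: p+0=p, u+1=v, n+2=p, c+3=f, h+4=l.

pvpfl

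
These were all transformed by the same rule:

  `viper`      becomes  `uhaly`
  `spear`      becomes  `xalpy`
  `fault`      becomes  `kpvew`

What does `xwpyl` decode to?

stare

Each letter's alphabet position (a=0..z=25) is mapped through 25·x+15 mod 26 — an affine cipher.
Decoding xwpyl: x(23)→25·(23−15)≡18=s; w(22)→25·(22−15)≡19=t; p(15)→25·(15−15)≡0=a; y(24)→25·(24−15)≡17=r; l(11)→25·(11−15)≡4=e (all mod 26).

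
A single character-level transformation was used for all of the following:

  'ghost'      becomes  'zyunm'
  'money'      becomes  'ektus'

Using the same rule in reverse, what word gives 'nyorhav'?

The output letters match the input read backwards, each shifted +6: ghost reversed is tsohg. Two steps: reverse the string, then apply a Caesar shift of +6.
Decoding nyorhav: shift back: n−6=h, y−6=s, o−6=i, r−6=l, h−6=b, a−6=u, v−6=p → hsilbup; then reverse → publish.

publish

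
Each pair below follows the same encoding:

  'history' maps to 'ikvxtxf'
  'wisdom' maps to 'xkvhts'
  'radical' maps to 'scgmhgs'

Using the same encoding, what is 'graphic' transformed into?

htdtmoj

In history: h→i is +1, i→k is +2, s→v is +3, t→x is +4 — the shift increases by 1 each position. The shift increases by 1 at each position, starting from +1: 1, 2, 3, ….
On graphic: g+1=h, r+2=t, a+3=d, p+4=t, h+5=m, i+6=o, c+7=j.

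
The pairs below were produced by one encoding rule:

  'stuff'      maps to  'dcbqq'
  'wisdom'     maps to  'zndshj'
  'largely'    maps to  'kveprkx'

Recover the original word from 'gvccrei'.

s(18)→d(3) and t(19)→c(2) fit y≡25x+21 (mod 26); the inverse of 25 mod 26 is 25. Treating letters as 0–25, the rule is x ↦ 25x + 21 (mod 26).
Decoding gvccrei: g(6)→25·(6−21)≡15=p; v(21)→25·(21−21)≡0=a; c(2)→25·(2−21)≡19=t; c(2)→25·(2−21)≡19=t; r(17)→25·(17−21)≡4=e; e(4)→25·(4−21)≡17=r; i(8)→25·(8−21)≡13=n (all mod 26).

pattern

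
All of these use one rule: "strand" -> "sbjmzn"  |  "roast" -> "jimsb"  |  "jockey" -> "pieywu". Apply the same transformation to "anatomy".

s(18)→s(18) and t(19)→b(1) fit y≡9x+12 (mod 26); the inverse of 9 mod 26 is 3. This is an affine cipher: with a=0,…,z=25, each position x becomes (9x+12) mod 26.
On anatomy: a(0)→9·0+12≡12=m; n(13)→9·13+12≡25=z; a(0)→9·0+12≡12=m; t(19)→9·19+12≡1=b; o(14)→9·14+12≡8=i; m(12)→9·12+12≡16=q; y(24)→9·24+12≡20=u (all mod 26).

mzmbiqu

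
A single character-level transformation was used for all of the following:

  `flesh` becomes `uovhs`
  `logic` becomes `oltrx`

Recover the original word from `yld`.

bow

Letters are reflected about the middle of the alphabet (position → 25−position): Atbash.
Reversing it on yld: y↔b, l↔o, d↔w.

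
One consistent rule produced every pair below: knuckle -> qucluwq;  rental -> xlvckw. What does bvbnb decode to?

Each letter shifts forward by (position + 6), i.e. 6, 7, 8, … — the shift grows by one for each successive letter.
Undoing it on bvbnb: b−6=v, v−7=o, b−8=t, n−9=e, b−10=r.

voter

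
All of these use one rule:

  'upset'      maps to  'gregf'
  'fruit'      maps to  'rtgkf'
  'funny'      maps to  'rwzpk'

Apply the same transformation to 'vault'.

hcgnf

Shifts by position in upset: pos 0: u→g (+12), pos 1: p→r (+2), pos 2: s→e (+12), pos 3: e→g (+2) — repeating every 2. A repeating key of period 2 is used — shifts +12, +2 over and over.
Applying it to vault: v+12=h, a+2=c, u+12=g, l+2=n, t+12=f.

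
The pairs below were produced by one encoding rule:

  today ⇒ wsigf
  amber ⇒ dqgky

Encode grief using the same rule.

jvnkm

Letter i (0-indexed) is shifted by i+3, so successive shifts are 3, 4, 5, ….
On grief: g+3=j, r+4=v, i+5=n, e+6=k, f+7=m.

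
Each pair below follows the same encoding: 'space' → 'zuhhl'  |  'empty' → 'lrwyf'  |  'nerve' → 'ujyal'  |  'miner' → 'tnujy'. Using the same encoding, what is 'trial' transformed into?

Shifts by position in space: pos 0: s→z (+7), pos 1: p→u (+5), pos 2: a→h (+7), pos 3: c→h (+5) — repeating every 2. It's a Vigenère-style cipher with numeric key [7,5]: position i shifts by key[i mod 2].
Applying it to trial: t+7=a, r+5=w, i+7=p, a+5=f, l+7=s.

awpfs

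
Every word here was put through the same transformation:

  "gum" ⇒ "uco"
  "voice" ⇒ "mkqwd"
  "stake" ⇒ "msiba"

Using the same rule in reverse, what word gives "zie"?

Two steps: reverse the string, then apply a Caesar shift of +8.
Reversing it on zie: shift back: z−8=r, i−8=a, e−8=w → raw; then reverse → war.

war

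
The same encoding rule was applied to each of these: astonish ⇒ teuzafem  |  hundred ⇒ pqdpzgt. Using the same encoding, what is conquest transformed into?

feqgczao

The word is reversed, then every letter is shifted forward by 12.
Applying it to conquest: reverse → tseuqnoc; then shift: t+12=f, s+12=e, e+12=q, u+12=g, q+12=c, n+12=z, o+12=a, c+12=o.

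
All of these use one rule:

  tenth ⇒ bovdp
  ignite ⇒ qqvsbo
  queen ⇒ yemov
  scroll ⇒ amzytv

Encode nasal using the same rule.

A repeating key of period 2 is used — shifts +8, +10 over and over.
Applying it to nasal: n+8=v, a+10=k, s+8=a, a+10=k, l+8=t.

vkakt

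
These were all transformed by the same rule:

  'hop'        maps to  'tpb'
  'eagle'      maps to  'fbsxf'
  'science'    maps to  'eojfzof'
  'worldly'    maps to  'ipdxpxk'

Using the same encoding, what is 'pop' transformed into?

bpb

Two shifts are in play — +1 for a/e/i/o/u, +12 for every other letter.
Applying it to pop: p(cons)+12=b, o(vowel)+1=p, p(cons)+12=b.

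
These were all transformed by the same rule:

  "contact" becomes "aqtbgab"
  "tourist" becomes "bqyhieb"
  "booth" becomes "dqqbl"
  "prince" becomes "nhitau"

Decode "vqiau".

voice

This is an affine cipher: with a=0,…,z=25, each position x becomes (23x+6) mod 26.
Decoding vqiau: v(21)→17·(21−6)≡21=v; q(16)→17·(16−6)≡14=o; i(8)→17·(8−6)≡8=i; a(0)→17·(0−6)≡2=c; u(20)→17·(20−6)≡4=e (all mod 26).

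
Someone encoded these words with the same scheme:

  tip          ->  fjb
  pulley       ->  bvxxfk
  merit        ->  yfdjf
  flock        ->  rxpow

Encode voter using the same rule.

The shift depends on letter class: consonant t→f is +12, but vowel i→j is +1. Two shifts are in play — +1 for a/e/i/o/u, +12 for every other letter.
On voter: v(cons)+12=h, o(vowel)+1=p, t(cons)+12=f, e(vowel)+1=f, r(cons)+12=d.

hpffd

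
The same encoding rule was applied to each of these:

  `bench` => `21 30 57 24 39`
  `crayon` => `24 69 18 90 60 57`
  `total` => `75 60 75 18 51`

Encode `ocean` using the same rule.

b(#2)→21 and e(#5)→30: differences scale by 3, so n = 3·pos + 15. The formula is n = 3×(alphabet index, a=1) + 15.
On ocean: o=15→60, c=3→24, e=5→30, a=1→18, n=14→57.

60 24 30 18 57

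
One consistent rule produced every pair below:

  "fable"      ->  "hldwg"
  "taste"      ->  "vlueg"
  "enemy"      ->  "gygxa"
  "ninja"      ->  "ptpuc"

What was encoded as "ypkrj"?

weigh

Shifts by position in fable: pos 0: f→h (+2), pos 1: a→l (+11), pos 2: b→d (+2), pos 3: l→w (+11) — repeating every 2. A repeating key of period 2 is used — shifts +2, +11 over and over.
Decoding ypkrj: y−2=w, p−11=e, k−2=i, r−11=g, j−2=h.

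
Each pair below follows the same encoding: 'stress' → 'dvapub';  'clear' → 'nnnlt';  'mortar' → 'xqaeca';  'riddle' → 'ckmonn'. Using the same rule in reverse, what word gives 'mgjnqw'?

beacon

Shifts by position in stress: pos 0: s→d (+11), pos 1: t→v (+2), pos 2: r→a (+9), pos 3: e→p (+11), pos 4: s→u (+2), pos 5: s→b (+9) — repeating every 3. The shifts repeat in a cycle of length 3: positions 0,1,… shift by +11, +2, +9, then the pattern repeats.
Undoing it on mgjnqw: m−11=b, g−2=e, j−9=a, n−11=c, q−2=o, w−9=n.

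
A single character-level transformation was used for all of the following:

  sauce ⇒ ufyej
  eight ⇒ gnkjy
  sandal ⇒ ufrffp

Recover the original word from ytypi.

Shifts by position in sauce: pos 0: s→u (+2), pos 1: a→f (+5), pos 2: u→y (+4), pos 3: c→e (+2), pos 4: e→j (+5) — repeating every 3. The shifts repeat in a cycle of length 3: positions 0,1,… shift by +2, +5, +4, then the pattern repeats.
Reversing it on ytypi: y−2=w, t−5=o, y−4=u, p−2=n, i−5=d.

wound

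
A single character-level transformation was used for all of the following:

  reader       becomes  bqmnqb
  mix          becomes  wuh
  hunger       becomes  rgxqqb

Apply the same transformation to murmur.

The shift depends on letter class: consonant r→b is +10, but vowel e→q is +12. Two shifts are in play — +12 for a/e/i/o/u, +10 for every other letter.
Applying it to murmur: m(cons)+10=w, u(vowel)+12=g, r(cons)+10=b, m(cons)+10=w, u(vowel)+12=g, r(cons)+10=b.

wgbwgb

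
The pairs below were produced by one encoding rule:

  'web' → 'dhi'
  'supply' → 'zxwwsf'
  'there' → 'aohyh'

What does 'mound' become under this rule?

trxuk

The shift depends on letter class: consonant w→d is +7, but vowel e→h is +3. Two shifts are in play — +3 for a/e/i/o/u, +7 for every other letter.
Applying it to mound: m(cons)+7=t, o(vowel)+3=r, u(vowel)+3=x, n(cons)+7=u, d(cons)+7=k.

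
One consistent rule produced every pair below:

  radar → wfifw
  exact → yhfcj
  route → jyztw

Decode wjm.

her

Read the word backwards and shift each letter +5.
Undoing it on wjm: shift back: w−5=r, j−5=e, m−5=h → reh; then reverse → her.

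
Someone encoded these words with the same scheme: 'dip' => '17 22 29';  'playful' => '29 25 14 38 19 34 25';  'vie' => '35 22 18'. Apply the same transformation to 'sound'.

Letters become their 1-based position plus 13 (so a→14, b→15, …).
For sound: s=19→32, o=15→28, u=21→34, n=14→27, d=4→17.

32 28 34 27 17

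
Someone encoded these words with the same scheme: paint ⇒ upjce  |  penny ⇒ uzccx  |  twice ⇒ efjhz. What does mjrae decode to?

right

Treating letters as 0–25, the rule is x ↦ 9x + 15 (mod 26).
Decoding mjrae: m(12)→3·(12−15)≡17=r; j(9)→3·(9−15)≡8=i; r(17)→3·(17−15)≡6=g; a(0)→3·(0−15)≡7=h; e(4)→3·(4−15)≡19=t (all mod 26).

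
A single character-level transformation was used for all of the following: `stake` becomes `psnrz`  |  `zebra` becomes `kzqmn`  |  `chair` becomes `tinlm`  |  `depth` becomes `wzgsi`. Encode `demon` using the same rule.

s(18)→p(15) and t(19)→s(18) fit y≡3x+13 (mod 26); the inverse of 3 mod 26 is 9. Treating letters as 0–25, the rule is x ↦ 3x + 13 (mod 26).
Applying it to demon: d(3)→3·3+13≡22=w; e(4)→3·4+13≡25=z; m(12)→3·12+13≡23=x; o(14)→3·14+13≡3=d; n(13)→3·13+13≡0=a (all mod 26).

wzxda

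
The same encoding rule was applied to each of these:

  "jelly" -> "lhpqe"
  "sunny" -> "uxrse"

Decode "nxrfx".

lunar

In jelly: j→l is +2, e→h is +3, l→p is +4, l→q is +5 — the shift increases by 1 each position. The shift increases by 1 at each position, starting from +2: 2, 3, 4, ….
Decoding nxrfx: n−2=l, x−3=u, r−4=n, f−5=a, x−6=r.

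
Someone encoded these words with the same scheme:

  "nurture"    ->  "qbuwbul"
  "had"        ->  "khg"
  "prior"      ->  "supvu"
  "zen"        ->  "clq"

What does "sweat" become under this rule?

The shift depends on letter class: consonant n→q is +3, but vowel u→b is +7. Vowels shift forward by 7 and consonants shift forward by 3.
On sweat: s(cons)+3=v, w(cons)+3=z, e(vowel)+7=l, a(vowel)+7=h, t(cons)+3=w.

vzlhw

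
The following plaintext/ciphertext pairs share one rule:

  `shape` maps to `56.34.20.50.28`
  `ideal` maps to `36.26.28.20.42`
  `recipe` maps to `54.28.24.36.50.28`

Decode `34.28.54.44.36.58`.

hermit

s(#19)→56 and h(#8)→34: differences scale by 2, so n = 2·pos + 18. With a=1..z=26, the number is 2·pos + 18.
Reversing it on 34.28.54.44.36.58: 34→(34−18)÷2=8=h, 28→(28−18)÷2=5=e, 54→(54−18)÷2=18=r, 44→(44−18)÷2=13=m, 36→(36−18)÷2=9=i, 58→(58−18)÷2=20=t.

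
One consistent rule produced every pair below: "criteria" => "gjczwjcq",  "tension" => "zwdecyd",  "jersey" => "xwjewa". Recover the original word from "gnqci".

claim

c(2)→g(6) and r(17)→j(9) fit y≡21x+16 (mod 26); the inverse of 21 mod 26 is 5. Each letter's alphabet position (a=0..z=25) is mapped through 21·x+16 mod 26 — an affine cipher.
Decoding gnqci: g(6)→5·(6−16)≡2=c; n(13)→5·(13−16)≡11=l; q(16)→5·(16−16)≡0=a; c(2)→5·(2−16)≡8=i; i(8)→5·(8−16)≡12=m (all mod 26).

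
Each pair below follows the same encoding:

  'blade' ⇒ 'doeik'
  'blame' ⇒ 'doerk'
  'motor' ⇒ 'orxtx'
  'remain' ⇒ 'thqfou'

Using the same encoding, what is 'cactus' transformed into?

In blade: b→d is +2, l→o is +3, a→e is +4, d→i is +5 — the shift increases by 1 each position. The shift increases by 1 at each position, starting from +2: 2, 3, 4, ….
For cactus: c+2=e, a+3=d, c+4=g, t+5=y, u+6=a, s+7=z.

edgyaz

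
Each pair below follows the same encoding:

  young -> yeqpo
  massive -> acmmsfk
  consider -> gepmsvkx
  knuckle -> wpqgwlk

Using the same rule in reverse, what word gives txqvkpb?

y(24)→y(24) and o(14)→e(4) fit y≡15x+2 (mod 26); the inverse of 15 mod 26 is 7. This is an affine cipher: with a=0,…,z=25, each position x becomes (15x+2) mod 26.
Decoding txqvkpb: t(19)→7·(19−2)≡15=p; x(23)→7·(23−2)≡17=r; q(16)→7·(16−2)≡20=u; v(21)→7·(21−2)≡3=d; k(10)→7·(10−2)≡4=e; p(15)→7·(15−2)≡13=n; b(1)→7·(1−2)≡19=t (all mod 26).

prudent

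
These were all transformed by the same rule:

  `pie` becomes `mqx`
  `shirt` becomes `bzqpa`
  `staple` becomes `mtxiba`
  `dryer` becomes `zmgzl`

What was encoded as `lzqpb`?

third

The output letters match the input read backwards, each shifted +8: pie reversed is eip. Read the word backwards and shift each letter +8.
Reversing it on lzqpb: shift back: l−8=d, z−8=r, q−8=i, p−8=h, b−8=t → driht; then reverse → third.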